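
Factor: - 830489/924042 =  - 2^( - 1)*3^(-1)*7^( - 3) * 11^1*103^1*449^( - 1 )*733^1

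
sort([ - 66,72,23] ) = [ - 66, 23 , 72]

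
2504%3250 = 2504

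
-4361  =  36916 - 41277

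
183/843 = 61/281  =  0.22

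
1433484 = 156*9189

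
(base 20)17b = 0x227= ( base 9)672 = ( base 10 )551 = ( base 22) 131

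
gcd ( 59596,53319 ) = 1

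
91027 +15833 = 106860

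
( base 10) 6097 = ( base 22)CD3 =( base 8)13721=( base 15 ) 1c17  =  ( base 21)DH7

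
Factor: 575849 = 575849^1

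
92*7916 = 728272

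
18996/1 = 18996 = 18996.00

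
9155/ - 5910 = -1831/1182 = - 1.55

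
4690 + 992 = 5682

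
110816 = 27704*4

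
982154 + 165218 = 1147372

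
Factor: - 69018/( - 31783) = 2^1*3^1*37^( - 1 )*859^( - 1) * 11503^1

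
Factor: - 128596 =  -2^2* 13^1*2473^1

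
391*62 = 24242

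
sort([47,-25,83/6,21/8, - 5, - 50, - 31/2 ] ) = [ - 50,- 25, - 31/2, - 5,21/8 , 83/6, 47 ]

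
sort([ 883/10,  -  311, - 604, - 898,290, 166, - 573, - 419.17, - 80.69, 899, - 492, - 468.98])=[ - 898, - 604, - 573, - 492, - 468.98, - 419.17, - 311, - 80.69,  883/10, 166, 290, 899]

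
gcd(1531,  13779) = 1531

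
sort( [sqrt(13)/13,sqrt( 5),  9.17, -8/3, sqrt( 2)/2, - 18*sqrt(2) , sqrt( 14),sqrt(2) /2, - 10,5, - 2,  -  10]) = [ - 18*sqrt(2 ), - 10, -10, - 8/3, - 2,sqrt ( 13)/13,sqrt(2)/2,  sqrt( 2)/2,sqrt( 5), sqrt (14),5,9.17]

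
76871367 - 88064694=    - 11193327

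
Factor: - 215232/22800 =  - 236/25=- 2^2 * 5^( - 2 )*59^1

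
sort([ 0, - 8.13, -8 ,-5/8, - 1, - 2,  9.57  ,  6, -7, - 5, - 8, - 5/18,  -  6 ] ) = [ - 8.13, - 8, - 8,-7, - 6, - 5, - 2,  -  1,-5/8, - 5/18, 0, 6 , 9.57 ]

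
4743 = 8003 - 3260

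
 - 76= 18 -94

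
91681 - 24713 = 66968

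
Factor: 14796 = 2^2*3^3 * 137^1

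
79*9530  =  752870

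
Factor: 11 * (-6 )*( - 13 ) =2^1* 3^1*11^1*13^1  =  858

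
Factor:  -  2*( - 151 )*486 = 146772= 2^2*3^5*151^1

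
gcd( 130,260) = 130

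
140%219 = 140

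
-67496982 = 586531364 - 654028346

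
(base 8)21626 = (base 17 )1E8F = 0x2396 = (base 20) 12FA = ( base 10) 9110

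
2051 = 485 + 1566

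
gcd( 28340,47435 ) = 5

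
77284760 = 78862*980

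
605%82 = 31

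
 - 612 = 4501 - 5113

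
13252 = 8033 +5219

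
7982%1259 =428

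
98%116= 98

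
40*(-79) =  - 3160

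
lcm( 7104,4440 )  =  35520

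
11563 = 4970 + 6593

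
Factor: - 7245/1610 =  - 9/2 = - 2^(-1)*3^2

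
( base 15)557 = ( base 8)2267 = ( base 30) 1A7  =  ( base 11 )9A8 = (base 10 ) 1207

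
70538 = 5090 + 65448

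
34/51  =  2/3 =0.67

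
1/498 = 1/498 = 0.00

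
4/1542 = 2/771 = 0.00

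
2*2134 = 4268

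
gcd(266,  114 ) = 38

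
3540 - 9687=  - 6147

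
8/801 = 8/801 =0.01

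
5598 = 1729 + 3869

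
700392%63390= 3102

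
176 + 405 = 581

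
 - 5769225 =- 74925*77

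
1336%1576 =1336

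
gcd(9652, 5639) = 1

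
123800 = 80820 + 42980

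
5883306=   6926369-1043063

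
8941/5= 1788+ 1/5 = 1788.20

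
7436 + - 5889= 1547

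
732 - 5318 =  - 4586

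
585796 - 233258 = 352538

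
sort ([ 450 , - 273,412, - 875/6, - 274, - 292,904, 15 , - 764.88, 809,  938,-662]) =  [ - 764.88,  -  662, - 292, - 274, - 273  , - 875/6, 15,  412,450 , 809,904 , 938]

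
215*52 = 11180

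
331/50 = 6+31/50 = 6.62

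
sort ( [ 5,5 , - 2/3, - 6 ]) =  [ - 6, - 2/3 , 5,5] 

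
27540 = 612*45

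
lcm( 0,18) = 0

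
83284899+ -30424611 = 52860288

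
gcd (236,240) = 4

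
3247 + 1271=4518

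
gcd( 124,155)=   31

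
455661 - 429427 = 26234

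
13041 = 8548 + 4493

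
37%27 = 10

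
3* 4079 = 12237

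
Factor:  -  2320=  -  2^4*5^1*29^1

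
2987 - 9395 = - 6408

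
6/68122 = 3/34061 = 0.00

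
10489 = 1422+9067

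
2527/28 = 361/4 = 90.25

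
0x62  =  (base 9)118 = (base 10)98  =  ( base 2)1100010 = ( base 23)46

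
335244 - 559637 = -224393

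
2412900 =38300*63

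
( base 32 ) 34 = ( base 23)48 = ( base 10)100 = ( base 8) 144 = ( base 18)5A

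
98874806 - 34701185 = 64173621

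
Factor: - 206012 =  - 2^2*51503^1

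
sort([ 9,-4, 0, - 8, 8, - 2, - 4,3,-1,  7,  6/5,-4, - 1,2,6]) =[ - 8 ,-4, -4, - 4, - 2,-1, - 1,0, 6/5, 2 , 3, 6, 7,  8, 9]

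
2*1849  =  3698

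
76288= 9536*8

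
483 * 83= 40089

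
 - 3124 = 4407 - 7531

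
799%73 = 69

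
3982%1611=760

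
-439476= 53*( - 8292 )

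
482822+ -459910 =22912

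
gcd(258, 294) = 6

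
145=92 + 53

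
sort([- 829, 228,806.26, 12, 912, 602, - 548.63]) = [ - 829  ,  -  548.63, 12 , 228,602, 806.26, 912] 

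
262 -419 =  - 157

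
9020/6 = 4510/3 =1503.33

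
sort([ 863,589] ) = [ 589,  863]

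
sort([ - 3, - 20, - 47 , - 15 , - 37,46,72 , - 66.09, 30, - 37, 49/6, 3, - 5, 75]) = [-66.09,-47,-37 , - 37, - 20, -15, - 5, - 3, 3, 49/6 , 30,46, 72  ,  75] 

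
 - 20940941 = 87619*( - 239)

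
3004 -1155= 1849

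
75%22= 9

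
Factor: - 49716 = -2^2*3^2*1381^1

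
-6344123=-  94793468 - -88449345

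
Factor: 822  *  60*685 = 33784200  =  2^3 * 3^2*5^2*137^2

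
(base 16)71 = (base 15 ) 78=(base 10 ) 113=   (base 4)1301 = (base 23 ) 4L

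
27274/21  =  1298 + 16/21  =  1298.76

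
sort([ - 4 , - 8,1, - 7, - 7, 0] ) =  [ - 8,-7,-7, - 4,0,1]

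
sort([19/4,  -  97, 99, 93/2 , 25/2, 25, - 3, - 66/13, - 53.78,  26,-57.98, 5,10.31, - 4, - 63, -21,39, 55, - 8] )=[ - 97, - 63, - 57.98, - 53.78, - 21,-8, - 66/13,  -  4, - 3,  19/4,  5,10.31, 25/2, 25, 26 , 39,93/2,55, 99]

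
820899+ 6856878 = 7677777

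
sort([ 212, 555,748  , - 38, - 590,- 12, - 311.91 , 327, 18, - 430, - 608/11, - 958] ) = [ - 958, - 590,- 430, - 311.91,- 608/11, - 38, - 12, 18 , 212,327 , 555 , 748 ] 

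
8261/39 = 211 + 32/39 = 211.82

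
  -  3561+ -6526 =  - 10087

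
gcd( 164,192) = 4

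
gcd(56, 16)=8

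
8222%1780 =1102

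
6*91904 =551424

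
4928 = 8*616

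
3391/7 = 484 + 3/7 =484.43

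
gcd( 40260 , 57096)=732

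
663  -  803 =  - 140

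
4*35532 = 142128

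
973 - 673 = 300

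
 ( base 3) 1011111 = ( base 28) 12A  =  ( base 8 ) 1522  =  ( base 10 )850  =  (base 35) oa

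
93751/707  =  132+61/101  =  132.60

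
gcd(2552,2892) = 4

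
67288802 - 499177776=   -  431888974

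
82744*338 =27967472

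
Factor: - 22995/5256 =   -  2^( - 3)*5^1*7^1 = - 35/8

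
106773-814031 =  - 707258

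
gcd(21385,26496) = 1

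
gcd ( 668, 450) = 2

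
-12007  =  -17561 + 5554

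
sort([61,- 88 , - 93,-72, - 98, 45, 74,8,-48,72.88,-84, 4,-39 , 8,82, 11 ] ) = [ - 98 , - 93,-88 , -84, - 72,- 48, - 39, 4,8, 8, 11,  45,  61,  72.88, 74, 82 ] 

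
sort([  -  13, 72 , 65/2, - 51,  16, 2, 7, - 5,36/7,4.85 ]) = [ -51,  -  13,- 5 , 2,  4.85,36/7,7, 16,65/2,72]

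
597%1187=597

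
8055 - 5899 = 2156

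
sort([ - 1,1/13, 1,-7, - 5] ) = [- 7 ,- 5, - 1,1/13,1]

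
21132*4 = 84528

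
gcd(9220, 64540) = 9220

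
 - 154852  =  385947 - 540799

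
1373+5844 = 7217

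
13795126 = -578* ( -23867 )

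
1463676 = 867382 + 596294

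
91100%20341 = 9736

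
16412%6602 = 3208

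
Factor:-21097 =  - 17^2 * 73^1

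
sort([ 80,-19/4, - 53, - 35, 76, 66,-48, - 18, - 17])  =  [  -  53 ,-48, - 35,-18, - 17, -19/4, 66,  76, 80 ]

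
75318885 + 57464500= 132783385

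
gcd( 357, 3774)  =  51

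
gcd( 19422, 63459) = 9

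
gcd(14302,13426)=2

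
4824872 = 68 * 70954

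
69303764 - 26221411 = 43082353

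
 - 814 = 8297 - 9111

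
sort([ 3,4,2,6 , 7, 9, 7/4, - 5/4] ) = [-5/4, 7/4,2, 3, 4, 6, 7 , 9]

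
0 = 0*9751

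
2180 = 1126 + 1054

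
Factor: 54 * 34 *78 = 143208 = 2^3 * 3^4*13^1*17^1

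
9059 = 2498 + 6561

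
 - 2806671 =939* ( - 2989 ) 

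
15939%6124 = 3691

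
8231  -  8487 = - 256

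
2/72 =1/36=0.03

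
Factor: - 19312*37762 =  - 2^5 * 17^1* 71^1*79^1 * 239^1 = -  729259744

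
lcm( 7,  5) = 35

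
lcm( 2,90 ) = 90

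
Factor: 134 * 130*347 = 2^2*5^1*13^1*67^1*347^1 = 6044740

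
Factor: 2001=3^1*23^1*29^1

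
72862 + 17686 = 90548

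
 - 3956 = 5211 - 9167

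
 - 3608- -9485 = 5877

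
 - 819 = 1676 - 2495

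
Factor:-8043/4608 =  - 2681/1536 = -2^( - 9)*3^( - 1)*  7^1 * 383^1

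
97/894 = 97/894 =0.11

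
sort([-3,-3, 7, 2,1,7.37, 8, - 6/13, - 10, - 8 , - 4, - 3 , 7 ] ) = [ - 10 , - 8, - 4,- 3, - 3,  -  3,- 6/13, 1 , 2 , 7, 7,7.37 , 8]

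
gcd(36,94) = 2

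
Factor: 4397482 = 2^1*103^1 * 21347^1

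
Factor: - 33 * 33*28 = - 2^2*3^2*7^1 * 11^2 = - 30492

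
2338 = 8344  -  6006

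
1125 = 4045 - 2920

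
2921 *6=17526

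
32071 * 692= 22193132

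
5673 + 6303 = 11976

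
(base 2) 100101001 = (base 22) DB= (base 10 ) 297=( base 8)451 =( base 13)19b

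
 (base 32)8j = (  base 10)275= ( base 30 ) 95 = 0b100010011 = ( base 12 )1ab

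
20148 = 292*69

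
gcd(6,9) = 3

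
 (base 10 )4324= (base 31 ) 4ff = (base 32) 474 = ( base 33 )3W1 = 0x10E4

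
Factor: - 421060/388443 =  - 2^2*3^( - 1)*5^1*11^( - 1 )* 37^1*79^( - 1)*149^ ( - 1)*569^1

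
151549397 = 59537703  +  92011694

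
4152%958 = 320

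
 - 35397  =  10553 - 45950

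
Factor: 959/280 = 2^ ( - 3) * 5^( - 1)*137^1= 137/40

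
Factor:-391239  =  -3^2*29^1*1499^1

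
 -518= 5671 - 6189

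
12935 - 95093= - 82158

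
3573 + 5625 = 9198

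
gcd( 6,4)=2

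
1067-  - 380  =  1447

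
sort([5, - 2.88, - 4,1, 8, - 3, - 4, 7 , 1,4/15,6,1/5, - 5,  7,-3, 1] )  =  [ - 5, - 4,  -  4, - 3, - 3,- 2.88, 1/5,4/15, 1, 1,1,5, 6,7,7, 8 ] 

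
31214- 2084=29130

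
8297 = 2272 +6025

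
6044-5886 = 158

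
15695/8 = 1961 + 7/8 =1961.88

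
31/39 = 31/39 = 0.79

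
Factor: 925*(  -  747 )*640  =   - 442224000  =  -2^7*3^2*5^3*37^1*83^1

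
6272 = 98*64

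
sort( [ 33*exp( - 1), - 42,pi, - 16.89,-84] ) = [-84, - 42,-16.89, pi, 33*exp( - 1 ) ] 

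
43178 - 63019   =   - 19841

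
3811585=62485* 61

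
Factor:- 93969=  - 3^2*53^1*197^1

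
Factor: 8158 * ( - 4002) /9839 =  - 32648316/9839= -2^2*3^1*23^1* 29^1 * 4079^1 * 9839^(-1) 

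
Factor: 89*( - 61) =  - 5429 = - 61^1*89^1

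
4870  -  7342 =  - 2472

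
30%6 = 0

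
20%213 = 20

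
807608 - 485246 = 322362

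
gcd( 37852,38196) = 4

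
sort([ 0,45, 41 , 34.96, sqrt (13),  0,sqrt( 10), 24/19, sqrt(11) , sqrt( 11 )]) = [ 0,  0, 24/19, sqrt( 10), sqrt( 11),sqrt ( 11), sqrt(  13), 34.96  ,  41,45]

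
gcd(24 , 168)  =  24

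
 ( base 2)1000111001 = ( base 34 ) gp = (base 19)1ai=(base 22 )13J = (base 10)569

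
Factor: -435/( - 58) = 2^( - 1)*3^1*5^1 = 15/2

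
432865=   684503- 251638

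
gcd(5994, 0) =5994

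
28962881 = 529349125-500386244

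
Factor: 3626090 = 2^1*5^1*13^1*27893^1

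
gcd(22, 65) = 1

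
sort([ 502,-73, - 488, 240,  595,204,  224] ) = [ - 488 , -73, 204,224,240 , 502 , 595 ]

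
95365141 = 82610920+12754221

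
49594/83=49594/83= 597.52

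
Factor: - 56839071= - 3^1*18946357^1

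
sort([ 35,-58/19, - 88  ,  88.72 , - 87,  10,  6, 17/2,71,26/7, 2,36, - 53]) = [-88,-87, - 53 , - 58/19,  2 , 26/7, 6, 17/2, 10,  35, 36,71, 88.72]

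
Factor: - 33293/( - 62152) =2^(-3 )*13^2*17^(  -  1)*197^1*457^ ( - 1)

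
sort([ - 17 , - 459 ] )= [ - 459  , - 17]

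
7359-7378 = -19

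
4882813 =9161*533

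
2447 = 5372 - 2925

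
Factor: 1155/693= 3^( - 1)*5^1 = 5/3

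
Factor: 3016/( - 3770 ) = - 2^2*5^(-1)=- 4/5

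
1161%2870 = 1161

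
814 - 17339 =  - 16525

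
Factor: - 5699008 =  - 2^6*7^1*12721^1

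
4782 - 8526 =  - 3744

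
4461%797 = 476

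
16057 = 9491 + 6566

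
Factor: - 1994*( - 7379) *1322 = 19451545772 = 2^2 * 47^1*157^1*661^1 * 997^1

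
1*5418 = 5418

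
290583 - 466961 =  - 176378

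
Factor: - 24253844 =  - 2^2 * 61^1*99401^1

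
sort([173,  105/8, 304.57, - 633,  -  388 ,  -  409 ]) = [ - 633,-409,-388 , 105/8,  173, 304.57] 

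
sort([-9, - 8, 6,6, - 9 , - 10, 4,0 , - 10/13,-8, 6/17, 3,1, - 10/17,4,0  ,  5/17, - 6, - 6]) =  [ - 10, - 9, - 9, - 8,  -  8,  -  6,-6, - 10/13, - 10/17, 0 , 0,  5/17,  6/17, 1, 3, 4,4,  6 , 6] 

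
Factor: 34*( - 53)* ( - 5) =9010 =2^1 * 5^1*17^1*53^1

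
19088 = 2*9544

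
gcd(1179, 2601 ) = 9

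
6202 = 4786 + 1416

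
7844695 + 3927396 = 11772091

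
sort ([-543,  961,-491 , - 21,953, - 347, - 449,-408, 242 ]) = [ - 543,-491, - 449, - 408, - 347, - 21, 242, 953, 961]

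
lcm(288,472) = 16992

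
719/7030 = 719/7030 = 0.10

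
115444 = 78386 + 37058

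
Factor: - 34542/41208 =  - 57/68 = - 2^( - 2)*3^1*17^( - 1 ) * 19^1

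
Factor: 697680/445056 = 765/488=2^(-3) * 3^2*5^1  *17^1*61^( - 1)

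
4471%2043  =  385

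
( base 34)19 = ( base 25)1i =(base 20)23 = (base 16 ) 2B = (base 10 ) 43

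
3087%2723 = 364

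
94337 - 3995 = 90342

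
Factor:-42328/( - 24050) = 2^2*5^( - 2)*11^1 = 44/25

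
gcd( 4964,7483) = 1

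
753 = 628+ 125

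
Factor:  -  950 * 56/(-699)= 53200/699 = 2^4 * 3^ (-1)*5^2*7^1*19^1*233^(-1 ) 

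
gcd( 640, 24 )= 8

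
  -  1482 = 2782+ - 4264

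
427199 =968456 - 541257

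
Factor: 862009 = 862009^1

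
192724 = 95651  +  97073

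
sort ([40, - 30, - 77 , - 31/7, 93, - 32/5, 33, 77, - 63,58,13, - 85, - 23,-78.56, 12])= [  -  85,  -  78.56, - 77 ,-63, - 30, - 23, - 32/5, - 31/7, 12,13, 33, 40, 58 , 77, 93] 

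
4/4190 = 2/2095 = 0.00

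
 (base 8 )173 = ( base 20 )63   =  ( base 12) A3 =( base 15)83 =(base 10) 123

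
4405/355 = 12  +  29/71 = 12.41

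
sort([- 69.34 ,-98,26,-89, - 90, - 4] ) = [ - 98, - 90 ,  -  89, - 69.34,- 4, 26] 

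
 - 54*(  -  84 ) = 4536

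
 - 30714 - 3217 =- 33931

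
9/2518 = 9/2518=0.00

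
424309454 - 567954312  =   - 143644858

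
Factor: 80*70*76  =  2^7*5^2*7^1*19^1 = 425600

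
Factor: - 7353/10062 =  - 19/26 = - 2^( - 1)*13^( - 1 )*19^1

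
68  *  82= 5576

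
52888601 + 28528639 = 81417240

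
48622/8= 6077 + 3/4 = 6077.75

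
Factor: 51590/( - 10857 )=-2^1*3^ (-1 )*5^1*47^(  -  1)*67^1 =- 670/141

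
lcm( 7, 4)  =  28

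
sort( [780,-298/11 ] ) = [- 298/11, 780 ] 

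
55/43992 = 55/43992=0.00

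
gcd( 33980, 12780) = 20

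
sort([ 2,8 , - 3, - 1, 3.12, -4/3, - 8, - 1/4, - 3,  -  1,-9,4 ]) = [ - 9,-8,-3, - 3,- 4/3,-1, - 1,-1/4,2,3.12, 4, 8 ] 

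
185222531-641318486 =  - 456095955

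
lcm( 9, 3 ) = 9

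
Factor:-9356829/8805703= - 3^1*103^1*107^1*197^( - 1 )*283^1*44699^( - 1)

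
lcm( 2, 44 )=44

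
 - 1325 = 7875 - 9200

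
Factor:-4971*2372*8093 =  - 95426278716 =- 2^2 * 3^1*593^1 * 1657^1*8093^1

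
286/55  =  5 + 1/5 =5.20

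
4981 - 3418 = 1563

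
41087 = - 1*( - 41087) 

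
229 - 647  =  -418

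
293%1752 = 293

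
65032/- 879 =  - 65032/879= -73.98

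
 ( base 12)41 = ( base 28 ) 1L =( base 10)49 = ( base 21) 27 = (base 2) 110001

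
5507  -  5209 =298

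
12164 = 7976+4188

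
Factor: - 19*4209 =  - 3^1*19^1*23^1*61^1=-79971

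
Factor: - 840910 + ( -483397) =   -  229^1*5783^1 = - 1324307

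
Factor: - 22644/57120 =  - 111/280 = - 2^( - 3) *3^1*5^( - 1)*7^(-1)*37^1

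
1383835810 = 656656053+727179757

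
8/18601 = 8/18601=0.00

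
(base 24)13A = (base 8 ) 1222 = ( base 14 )350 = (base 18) 20a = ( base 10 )658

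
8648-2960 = 5688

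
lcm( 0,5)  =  0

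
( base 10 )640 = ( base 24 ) 12G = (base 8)1200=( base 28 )MO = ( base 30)LA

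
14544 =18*808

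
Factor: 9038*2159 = 19513042= 2^1*17^1 * 127^1 * 4519^1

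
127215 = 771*165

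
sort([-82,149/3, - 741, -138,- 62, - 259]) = [ - 741, - 259, - 138, -82 , - 62, 149/3] 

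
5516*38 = 209608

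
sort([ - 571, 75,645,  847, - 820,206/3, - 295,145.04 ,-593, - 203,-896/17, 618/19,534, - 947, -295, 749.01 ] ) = [-947, - 820, - 593,  -  571, -295,  -  295, - 203,  -  896/17,618/19, 206/3, 75,145.04 , 534, 645,749.01,847 ]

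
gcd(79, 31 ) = 1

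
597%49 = 9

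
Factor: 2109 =3^1 * 19^1*37^1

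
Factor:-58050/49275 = -86/73 = - 2^1*43^1*73^( - 1 )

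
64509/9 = 7167 + 2/3 = 7167.67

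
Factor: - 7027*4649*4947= - 3^1*17^1* 97^1*4649^1*7027^1 = - 161611183281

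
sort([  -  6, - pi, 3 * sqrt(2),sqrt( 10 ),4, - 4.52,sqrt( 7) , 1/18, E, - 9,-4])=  [ - 9,-6, - 4.52 , - 4 , - pi,1/18, sqrt(7),E, sqrt(10 ),4, 3*sqrt(2) ] 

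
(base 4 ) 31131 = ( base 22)1h3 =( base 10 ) 861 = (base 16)35D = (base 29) 10K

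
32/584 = 4/73 = 0.05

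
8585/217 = 39 + 122/217=39.56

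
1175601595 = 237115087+938486508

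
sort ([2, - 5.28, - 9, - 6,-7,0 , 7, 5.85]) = [- 9, - 7 , - 6,-5.28,0,2, 5.85,7] 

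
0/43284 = 0 = 0.00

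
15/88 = 15/88=0.17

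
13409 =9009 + 4400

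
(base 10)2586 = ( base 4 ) 220122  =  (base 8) 5032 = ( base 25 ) 43B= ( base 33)2CC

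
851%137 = 29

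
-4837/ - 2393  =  2 + 51/2393 = 2.02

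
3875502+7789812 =11665314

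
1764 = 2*882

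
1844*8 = 14752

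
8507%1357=365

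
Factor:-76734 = - 2^1*3^3*7^2*29^1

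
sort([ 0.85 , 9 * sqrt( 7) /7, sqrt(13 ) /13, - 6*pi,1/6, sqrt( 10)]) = [-6*pi, 1/6, sqrt( 13) /13, 0.85, sqrt(10 ), 9*sqrt(7 ) /7] 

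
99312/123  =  807 + 17/41= 807.41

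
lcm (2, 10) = 10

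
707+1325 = 2032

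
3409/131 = 3409/131 = 26.02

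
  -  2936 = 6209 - 9145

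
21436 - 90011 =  - 68575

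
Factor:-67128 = -2^3*3^1*2797^1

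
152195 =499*305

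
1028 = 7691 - 6663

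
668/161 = 668/161 = 4.15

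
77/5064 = 77/5064  =  0.02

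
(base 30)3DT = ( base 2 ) 110000101111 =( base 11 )2386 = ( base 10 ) 3119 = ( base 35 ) 2j4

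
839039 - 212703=626336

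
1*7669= 7669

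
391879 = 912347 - 520468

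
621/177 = 3+30/59 = 3.51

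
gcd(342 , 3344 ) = 38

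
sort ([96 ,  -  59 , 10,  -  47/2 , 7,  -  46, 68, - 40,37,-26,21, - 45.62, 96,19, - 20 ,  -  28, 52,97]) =[  -  59, - 46,-45.62, - 40, - 28, - 26,-47/2,-20 , 7, 10, 19,  21, 37,  52, 68,  96,96,97]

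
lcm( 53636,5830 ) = 268180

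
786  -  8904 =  - 8118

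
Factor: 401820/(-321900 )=-5^(-1) * 29^( - 1 )*181^1=- 181/145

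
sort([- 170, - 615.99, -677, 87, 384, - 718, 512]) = [ -718, - 677, - 615.99,  -  170, 87, 384,512]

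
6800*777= 5283600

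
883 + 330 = 1213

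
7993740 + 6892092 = 14885832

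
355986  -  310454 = 45532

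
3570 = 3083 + 487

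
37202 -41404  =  -4202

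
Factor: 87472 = 2^4*7^1*11^1*71^1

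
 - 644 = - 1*644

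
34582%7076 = 6278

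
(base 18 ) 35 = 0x3B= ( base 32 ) 1R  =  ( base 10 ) 59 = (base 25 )29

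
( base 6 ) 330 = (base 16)7e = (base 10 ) 126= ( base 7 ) 240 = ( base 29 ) 4A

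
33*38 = 1254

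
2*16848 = 33696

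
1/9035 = 1/9035=0.00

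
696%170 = 16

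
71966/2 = 35983 = 35983.00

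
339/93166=339/93166= 0.00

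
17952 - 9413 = 8539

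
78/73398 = 1/941 = 0.00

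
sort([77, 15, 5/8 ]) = [5/8, 15, 77]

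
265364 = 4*66341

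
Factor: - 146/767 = - 2^1*13^( - 1)*59^( - 1 )*73^1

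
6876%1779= 1539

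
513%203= 107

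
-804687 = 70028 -874715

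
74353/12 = 74353/12 = 6196.08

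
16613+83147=99760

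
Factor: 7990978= 2^1*3995489^1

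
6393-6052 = 341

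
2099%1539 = 560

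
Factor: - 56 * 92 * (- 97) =2^5*7^1*23^1 * 97^1 =499744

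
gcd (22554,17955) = 63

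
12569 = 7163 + 5406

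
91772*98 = 8993656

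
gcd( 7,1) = 1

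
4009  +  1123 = 5132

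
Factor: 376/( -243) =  - 2^3*3^(-5)*47^1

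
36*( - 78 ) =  - 2808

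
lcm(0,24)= 0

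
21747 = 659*33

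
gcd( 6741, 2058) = 21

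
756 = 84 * 9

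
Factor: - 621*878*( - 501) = 273164238 =2^1*3^4*23^1*167^1*439^1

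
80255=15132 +65123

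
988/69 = 14 + 22/69 = 14.32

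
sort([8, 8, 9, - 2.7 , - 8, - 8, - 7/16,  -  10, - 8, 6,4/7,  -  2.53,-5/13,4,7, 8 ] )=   [ - 10, - 8,  -  8, - 8,  -  2.7, - 2.53, - 7/16,-5/13 , 4/7,4, 6, 7 , 8,8, 8,9 ] 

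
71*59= 4189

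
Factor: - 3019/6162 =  - 2^( -1)*3^( - 1)*13^(-1 )*79^(-1) * 3019^1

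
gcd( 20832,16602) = 6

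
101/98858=101/98858=0.00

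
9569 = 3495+6074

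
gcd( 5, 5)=5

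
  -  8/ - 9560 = 1/1195 = 0.00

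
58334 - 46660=11674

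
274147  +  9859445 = 10133592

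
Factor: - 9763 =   -  13^1*751^1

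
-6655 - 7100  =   - 13755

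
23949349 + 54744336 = 78693685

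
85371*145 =12378795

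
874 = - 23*( - 38) 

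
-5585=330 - 5915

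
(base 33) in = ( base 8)1151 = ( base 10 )617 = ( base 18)1G5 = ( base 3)211212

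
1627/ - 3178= - 1627/3178  =  - 0.51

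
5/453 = 5/453 = 0.01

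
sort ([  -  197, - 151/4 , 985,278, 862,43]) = [  -  197 , - 151/4,43 , 278,862, 985 ]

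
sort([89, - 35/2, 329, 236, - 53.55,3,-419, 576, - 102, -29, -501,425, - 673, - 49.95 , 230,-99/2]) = [ - 673, - 501 ,-419,-102, - 53.55, - 49.95, - 99/2,-29,  -  35/2, 3,89,230,236, 329 , 425, 576]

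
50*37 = 1850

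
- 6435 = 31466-37901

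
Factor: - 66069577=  - 7^1*83^1*113717^1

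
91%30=1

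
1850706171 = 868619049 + 982087122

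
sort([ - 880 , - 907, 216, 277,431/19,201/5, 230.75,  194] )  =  [ - 907,  -  880,431/19, 201/5,194  ,  216, 230.75,277] 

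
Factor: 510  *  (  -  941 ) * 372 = - 178526520= - 2^3 *3^2*5^1 * 17^1*31^1 * 941^1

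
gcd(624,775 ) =1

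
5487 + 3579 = 9066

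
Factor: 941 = 941^1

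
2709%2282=427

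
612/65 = 612/65  =  9.42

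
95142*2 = 190284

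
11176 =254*44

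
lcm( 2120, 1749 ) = 69960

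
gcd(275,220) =55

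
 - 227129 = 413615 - 640744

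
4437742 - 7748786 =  - 3311044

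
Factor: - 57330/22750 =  - 63/25 = - 3^2 * 5^( - 2)*7^1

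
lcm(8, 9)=72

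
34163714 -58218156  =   -24054442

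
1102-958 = 144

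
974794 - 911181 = 63613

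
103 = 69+34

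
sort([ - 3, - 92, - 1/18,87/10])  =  [ - 92,-3, - 1/18,  87/10]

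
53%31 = 22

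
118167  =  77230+40937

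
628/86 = 314/43= 7.30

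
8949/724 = 12  +  261/724 = 12.36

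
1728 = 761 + 967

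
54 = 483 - 429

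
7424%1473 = 59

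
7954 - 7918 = 36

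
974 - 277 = 697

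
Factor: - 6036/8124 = -503/677 =-503^1 * 677^( - 1) 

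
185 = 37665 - 37480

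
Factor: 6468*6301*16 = 652077888 = 2^6*3^1 * 7^2 * 11^1 * 6301^1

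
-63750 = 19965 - 83715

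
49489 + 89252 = 138741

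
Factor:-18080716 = - 2^2 *37^1*122167^1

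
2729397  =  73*37389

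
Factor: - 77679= - 3^4*7^1 * 137^1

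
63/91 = 9/13 = 0.69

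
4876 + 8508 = 13384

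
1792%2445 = 1792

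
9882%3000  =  882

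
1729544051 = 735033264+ 994510787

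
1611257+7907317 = 9518574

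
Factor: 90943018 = 2^1*53^1*857953^1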